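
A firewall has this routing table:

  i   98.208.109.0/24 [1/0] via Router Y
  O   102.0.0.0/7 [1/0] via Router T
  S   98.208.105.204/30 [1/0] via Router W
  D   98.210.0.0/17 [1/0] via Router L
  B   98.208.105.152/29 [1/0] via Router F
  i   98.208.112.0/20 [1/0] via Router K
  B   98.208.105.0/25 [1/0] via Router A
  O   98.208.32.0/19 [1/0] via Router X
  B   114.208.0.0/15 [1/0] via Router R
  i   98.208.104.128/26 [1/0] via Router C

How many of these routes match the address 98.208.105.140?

0

No listed prefix contains 98.208.105.140.
Total matching entries: 0.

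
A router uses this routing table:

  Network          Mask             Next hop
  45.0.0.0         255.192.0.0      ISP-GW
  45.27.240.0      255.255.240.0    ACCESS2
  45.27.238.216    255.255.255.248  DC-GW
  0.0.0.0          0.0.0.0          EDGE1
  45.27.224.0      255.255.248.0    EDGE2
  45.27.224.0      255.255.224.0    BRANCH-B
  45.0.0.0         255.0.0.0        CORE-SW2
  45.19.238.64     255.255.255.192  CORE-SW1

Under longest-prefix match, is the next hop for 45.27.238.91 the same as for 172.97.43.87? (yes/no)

no

45.27.238.91: longest match 45.27.224.0/19 -> BRANCH-B
172.97.43.87: longest match 0.0.0.0/0 -> EDGE1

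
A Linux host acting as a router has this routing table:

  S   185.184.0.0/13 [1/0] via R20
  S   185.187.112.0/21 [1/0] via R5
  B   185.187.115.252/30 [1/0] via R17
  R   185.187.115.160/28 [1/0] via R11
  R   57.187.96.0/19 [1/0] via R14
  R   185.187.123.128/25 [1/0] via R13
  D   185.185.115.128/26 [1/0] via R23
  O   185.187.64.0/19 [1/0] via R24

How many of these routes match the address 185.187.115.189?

Prefixes containing 185.187.115.189:
  185.184.0.0/13 (185.184.0.0 - 185.191.255.255)
  185.187.112.0/21 (185.187.112.0 - 185.187.119.255)
Total matching entries: 2.

2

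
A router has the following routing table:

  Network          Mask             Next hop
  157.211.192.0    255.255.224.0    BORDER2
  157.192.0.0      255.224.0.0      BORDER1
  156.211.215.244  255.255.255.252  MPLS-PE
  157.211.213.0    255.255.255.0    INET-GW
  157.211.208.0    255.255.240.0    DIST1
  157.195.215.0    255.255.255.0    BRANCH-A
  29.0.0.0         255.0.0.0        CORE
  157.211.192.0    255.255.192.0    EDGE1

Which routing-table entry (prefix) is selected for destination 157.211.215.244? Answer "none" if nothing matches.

157.211.208.0/20

Entries matching 157.211.215.244:
  157.192.0.0/11 (157.192.0.0 - 157.223.255.255)
  157.211.192.0/18 (157.211.192.0 - 157.211.255.255)
  157.211.192.0/19 (157.211.192.0 - 157.211.223.255)
  157.211.208.0/20 (157.211.208.0 - 157.211.223.255)
Most specific is 157.211.208.0/20.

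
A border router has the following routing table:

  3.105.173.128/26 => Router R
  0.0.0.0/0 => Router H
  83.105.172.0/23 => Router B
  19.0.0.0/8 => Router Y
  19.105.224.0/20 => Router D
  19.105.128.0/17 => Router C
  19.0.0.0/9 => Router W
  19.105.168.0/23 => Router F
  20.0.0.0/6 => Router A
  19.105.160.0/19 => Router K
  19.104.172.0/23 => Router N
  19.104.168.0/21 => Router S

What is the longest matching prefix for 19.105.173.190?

Entries matching 19.105.173.190:
  0.0.0.0/0 (default, matches everything)
  19.0.0.0/8 (19.0.0.0 - 19.255.255.255)
  19.0.0.0/9 (19.0.0.0 - 19.127.255.255)
  19.105.128.0/17 (19.105.128.0 - 19.105.255.255)
  19.105.160.0/19 (19.105.160.0 - 19.105.191.255)
Most specific is 19.105.160.0/19.

19.105.160.0/19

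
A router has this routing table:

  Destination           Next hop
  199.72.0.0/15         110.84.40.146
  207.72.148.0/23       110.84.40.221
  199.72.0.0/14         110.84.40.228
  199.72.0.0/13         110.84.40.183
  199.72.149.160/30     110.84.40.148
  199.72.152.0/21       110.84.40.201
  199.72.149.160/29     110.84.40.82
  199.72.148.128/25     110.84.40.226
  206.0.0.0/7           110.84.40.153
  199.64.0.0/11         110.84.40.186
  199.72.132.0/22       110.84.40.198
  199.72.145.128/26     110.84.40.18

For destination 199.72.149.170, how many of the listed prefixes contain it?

4

Prefixes containing 199.72.149.170:
  199.64.0.0/11 (199.64.0.0 - 199.95.255.255)
  199.72.0.0/13 (199.72.0.0 - 199.79.255.255)
  199.72.0.0/14 (199.72.0.0 - 199.75.255.255)
  199.72.0.0/15 (199.72.0.0 - 199.73.255.255)
Total matching entries: 4.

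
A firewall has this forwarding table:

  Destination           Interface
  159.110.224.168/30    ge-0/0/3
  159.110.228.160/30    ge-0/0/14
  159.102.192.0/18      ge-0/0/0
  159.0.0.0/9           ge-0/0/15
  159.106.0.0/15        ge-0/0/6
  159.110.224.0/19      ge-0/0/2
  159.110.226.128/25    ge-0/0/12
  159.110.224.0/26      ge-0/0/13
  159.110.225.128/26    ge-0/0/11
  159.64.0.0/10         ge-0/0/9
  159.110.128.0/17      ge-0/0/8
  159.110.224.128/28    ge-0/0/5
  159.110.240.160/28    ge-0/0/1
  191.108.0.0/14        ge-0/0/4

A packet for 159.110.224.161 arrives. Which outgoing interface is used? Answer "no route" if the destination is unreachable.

ge-0/0/2

Routes whose prefix contains 159.110.224.161:
  159.0.0.0/9 (159.0.0.0 - 159.127.255.255) -> ge-0/0/15
  159.64.0.0/10 (159.64.0.0 - 159.127.255.255) -> ge-0/0/9
  159.110.128.0/17 (159.110.128.0 - 159.110.255.255) -> ge-0/0/8
  159.110.224.0/19 (159.110.224.0 - 159.110.255.255) -> ge-0/0/2
More-specific entries that do NOT match:
  159.110.224.168/30 (159.110.224.168 - 159.110.224.171) does not contain 159.110.224.161
  159.110.228.160/30 (159.110.228.160 - 159.110.228.163) does not contain 159.110.224.161
  159.110.224.128/28 (159.110.224.128 - 159.110.224.143) does not contain 159.110.224.161
  159.110.240.160/28 (159.110.240.160 - 159.110.240.175) does not contain 159.110.224.161
  159.110.224.0/26 (159.110.224.0 - 159.110.224.63) does not contain 159.110.224.161
  159.110.225.128/26 (159.110.225.128 - 159.110.225.191) does not contain 159.110.224.161
  159.110.226.128/25 (159.110.226.128 - 159.110.226.255) does not contain 159.110.224.161
Longest matching prefix is /19 -> interface ge-0/0/2.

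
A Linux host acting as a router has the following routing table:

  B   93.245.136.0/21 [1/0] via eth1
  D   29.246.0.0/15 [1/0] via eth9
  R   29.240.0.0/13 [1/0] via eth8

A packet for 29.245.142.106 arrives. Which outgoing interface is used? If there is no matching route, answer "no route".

eth8

Routes whose prefix contains 29.245.142.106:
  29.240.0.0/13 (29.240.0.0 - 29.247.255.255) -> eth8
More-specific entries that do NOT match:
  93.245.136.0/21 (93.245.136.0 - 93.245.143.255) does not contain 29.245.142.106
  29.246.0.0/15 (29.246.0.0 - 29.247.255.255) does not contain 29.245.142.106
Longest matching prefix is /13 -> interface eth8.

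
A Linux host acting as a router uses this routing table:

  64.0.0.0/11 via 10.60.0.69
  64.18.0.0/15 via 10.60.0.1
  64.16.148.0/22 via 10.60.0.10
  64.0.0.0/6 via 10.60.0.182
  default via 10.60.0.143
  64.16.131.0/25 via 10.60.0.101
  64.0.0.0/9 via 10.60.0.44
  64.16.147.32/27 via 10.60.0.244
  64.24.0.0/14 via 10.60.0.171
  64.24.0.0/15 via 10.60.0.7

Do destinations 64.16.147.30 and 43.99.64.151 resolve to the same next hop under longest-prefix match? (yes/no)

64.16.147.30: longest match 64.0.0.0/11 -> 10.60.0.69
43.99.64.151: longest match 0.0.0.0/0 -> 10.60.0.143

no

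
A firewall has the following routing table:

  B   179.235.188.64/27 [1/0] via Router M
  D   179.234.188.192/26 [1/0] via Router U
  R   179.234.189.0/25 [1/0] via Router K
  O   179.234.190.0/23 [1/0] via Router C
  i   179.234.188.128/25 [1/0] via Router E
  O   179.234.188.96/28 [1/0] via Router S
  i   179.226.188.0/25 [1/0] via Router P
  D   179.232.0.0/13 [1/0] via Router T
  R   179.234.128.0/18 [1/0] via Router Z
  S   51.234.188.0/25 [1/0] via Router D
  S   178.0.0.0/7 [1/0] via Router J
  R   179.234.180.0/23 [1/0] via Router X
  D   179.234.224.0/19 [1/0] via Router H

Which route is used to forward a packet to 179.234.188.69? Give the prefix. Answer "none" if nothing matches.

Entries matching 179.234.188.69:
  178.0.0.0/7 (178.0.0.0 - 179.255.255.255)
  179.232.0.0/13 (179.232.0.0 - 179.239.255.255)
  179.234.128.0/18 (179.234.128.0 - 179.234.191.255)
Most specific is 179.234.128.0/18.

179.234.128.0/18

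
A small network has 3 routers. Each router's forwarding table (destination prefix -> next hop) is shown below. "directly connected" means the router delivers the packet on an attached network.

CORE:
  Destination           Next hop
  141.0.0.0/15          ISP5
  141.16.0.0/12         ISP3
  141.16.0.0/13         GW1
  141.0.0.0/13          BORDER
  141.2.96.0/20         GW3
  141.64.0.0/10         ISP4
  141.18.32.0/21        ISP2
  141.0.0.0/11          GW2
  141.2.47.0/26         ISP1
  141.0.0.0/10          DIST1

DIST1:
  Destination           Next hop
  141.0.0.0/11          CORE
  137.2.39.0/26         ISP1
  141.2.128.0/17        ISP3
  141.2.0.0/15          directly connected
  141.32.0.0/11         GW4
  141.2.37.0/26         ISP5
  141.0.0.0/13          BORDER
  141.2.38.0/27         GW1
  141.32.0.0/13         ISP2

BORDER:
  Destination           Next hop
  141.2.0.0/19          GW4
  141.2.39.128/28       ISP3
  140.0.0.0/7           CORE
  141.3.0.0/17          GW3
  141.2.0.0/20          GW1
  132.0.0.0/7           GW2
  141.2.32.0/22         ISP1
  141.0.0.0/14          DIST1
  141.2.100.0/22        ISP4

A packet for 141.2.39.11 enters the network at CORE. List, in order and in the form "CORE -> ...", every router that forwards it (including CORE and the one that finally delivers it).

CORE -> BORDER -> DIST1

At CORE: longest match for 141.2.39.11 is 141.0.0.0/13 -> BORDER
At BORDER: longest match for 141.2.39.11 is 141.0.0.0/14 -> DIST1
At DIST1: longest match for 141.2.39.11 is 141.2.0.0/15 -> directly connected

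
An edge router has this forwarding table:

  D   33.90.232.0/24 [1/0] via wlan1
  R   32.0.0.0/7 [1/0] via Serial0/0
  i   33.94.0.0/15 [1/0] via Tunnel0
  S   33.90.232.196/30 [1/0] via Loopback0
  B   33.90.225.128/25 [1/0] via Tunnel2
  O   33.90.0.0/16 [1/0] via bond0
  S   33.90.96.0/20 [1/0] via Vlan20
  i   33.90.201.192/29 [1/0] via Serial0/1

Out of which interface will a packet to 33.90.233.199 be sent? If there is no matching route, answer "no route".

Routes whose prefix contains 33.90.233.199:
  32.0.0.0/7 (32.0.0.0 - 33.255.255.255) -> Serial0/0
  33.90.0.0/16 (33.90.0.0 - 33.90.255.255) -> bond0
More-specific entries that do NOT match:
  33.90.232.196/30 (33.90.232.196 - 33.90.232.199) does not contain 33.90.233.199
  33.90.201.192/29 (33.90.201.192 - 33.90.201.199) does not contain 33.90.233.199
  33.90.225.128/25 (33.90.225.128 - 33.90.225.255) does not contain 33.90.233.199
  33.90.232.0/24 (33.90.232.0 - 33.90.232.255) does not contain 33.90.233.199
  33.90.96.0/20 (33.90.96.0 - 33.90.111.255) does not contain 33.90.233.199
Longest matching prefix is /16 -> interface bond0.

bond0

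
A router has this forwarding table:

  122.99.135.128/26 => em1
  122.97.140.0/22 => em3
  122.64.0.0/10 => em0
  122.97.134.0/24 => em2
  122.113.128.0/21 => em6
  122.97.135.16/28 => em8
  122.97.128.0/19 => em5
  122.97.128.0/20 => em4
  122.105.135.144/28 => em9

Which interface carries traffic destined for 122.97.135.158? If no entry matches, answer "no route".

em4

Routes whose prefix contains 122.97.135.158:
  122.64.0.0/10 (122.64.0.0 - 122.127.255.255) -> em0
  122.97.128.0/19 (122.97.128.0 - 122.97.159.255) -> em5
  122.97.128.0/20 (122.97.128.0 - 122.97.143.255) -> em4
More-specific entries that do NOT match:
  122.97.135.16/28 (122.97.135.16 - 122.97.135.31) does not contain 122.97.135.158
  122.105.135.144/28 (122.105.135.144 - 122.105.135.159) does not contain 122.97.135.158
  122.99.135.128/26 (122.99.135.128 - 122.99.135.191) does not contain 122.97.135.158
  122.97.134.0/24 (122.97.134.0 - 122.97.134.255) does not contain 122.97.135.158
  122.97.140.0/22 (122.97.140.0 - 122.97.143.255) does not contain 122.97.135.158
  122.113.128.0/21 (122.113.128.0 - 122.113.135.255) does not contain 122.97.135.158
Longest matching prefix is /20 -> interface em4.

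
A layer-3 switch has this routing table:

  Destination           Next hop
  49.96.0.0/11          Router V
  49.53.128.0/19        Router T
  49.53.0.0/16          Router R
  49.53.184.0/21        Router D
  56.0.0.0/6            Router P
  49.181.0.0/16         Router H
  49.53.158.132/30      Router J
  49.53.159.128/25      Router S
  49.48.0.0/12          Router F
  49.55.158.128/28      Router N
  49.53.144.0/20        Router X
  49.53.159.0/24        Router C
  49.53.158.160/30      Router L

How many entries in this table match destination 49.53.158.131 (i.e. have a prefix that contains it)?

4

Prefixes containing 49.53.158.131:
  49.48.0.0/12 (49.48.0.0 - 49.63.255.255)
  49.53.0.0/16 (49.53.0.0 - 49.53.255.255)
  49.53.128.0/19 (49.53.128.0 - 49.53.159.255)
  49.53.144.0/20 (49.53.144.0 - 49.53.159.255)
Total matching entries: 4.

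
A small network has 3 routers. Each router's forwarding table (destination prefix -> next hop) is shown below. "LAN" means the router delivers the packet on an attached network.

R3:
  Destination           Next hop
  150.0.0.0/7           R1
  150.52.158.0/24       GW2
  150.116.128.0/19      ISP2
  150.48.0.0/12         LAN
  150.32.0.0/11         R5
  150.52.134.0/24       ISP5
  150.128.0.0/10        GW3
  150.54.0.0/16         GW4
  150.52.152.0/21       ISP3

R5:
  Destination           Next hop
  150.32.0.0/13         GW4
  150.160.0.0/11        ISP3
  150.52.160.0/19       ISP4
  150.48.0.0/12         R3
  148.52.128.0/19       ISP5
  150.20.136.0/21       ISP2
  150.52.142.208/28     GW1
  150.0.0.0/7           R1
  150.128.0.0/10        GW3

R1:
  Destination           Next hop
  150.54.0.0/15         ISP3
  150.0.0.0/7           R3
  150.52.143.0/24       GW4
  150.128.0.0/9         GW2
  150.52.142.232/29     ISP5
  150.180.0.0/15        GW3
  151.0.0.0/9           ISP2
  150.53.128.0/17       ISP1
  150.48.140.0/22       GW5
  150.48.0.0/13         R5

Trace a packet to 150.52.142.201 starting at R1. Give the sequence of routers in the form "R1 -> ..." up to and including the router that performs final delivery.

At R1: longest match for 150.52.142.201 is 150.48.0.0/13 -> R5
At R5: longest match for 150.52.142.201 is 150.48.0.0/12 -> R3
At R3: longest match for 150.52.142.201 is 150.48.0.0/12 -> LAN

R1 -> R5 -> R3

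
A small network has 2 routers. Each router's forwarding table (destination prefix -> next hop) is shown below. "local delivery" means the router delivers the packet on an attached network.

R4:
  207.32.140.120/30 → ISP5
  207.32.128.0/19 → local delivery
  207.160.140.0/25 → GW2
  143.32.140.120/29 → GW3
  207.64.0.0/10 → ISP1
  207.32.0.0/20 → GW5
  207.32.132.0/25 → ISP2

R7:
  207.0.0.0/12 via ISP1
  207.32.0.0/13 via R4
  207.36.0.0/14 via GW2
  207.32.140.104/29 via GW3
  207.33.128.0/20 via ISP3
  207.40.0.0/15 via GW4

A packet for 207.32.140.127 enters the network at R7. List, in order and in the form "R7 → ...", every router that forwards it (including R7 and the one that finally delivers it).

R7 → R4

At R7: longest match for 207.32.140.127 is 207.32.0.0/13 -> R4
At R4: longest match for 207.32.140.127 is 207.32.128.0/19 -> local delivery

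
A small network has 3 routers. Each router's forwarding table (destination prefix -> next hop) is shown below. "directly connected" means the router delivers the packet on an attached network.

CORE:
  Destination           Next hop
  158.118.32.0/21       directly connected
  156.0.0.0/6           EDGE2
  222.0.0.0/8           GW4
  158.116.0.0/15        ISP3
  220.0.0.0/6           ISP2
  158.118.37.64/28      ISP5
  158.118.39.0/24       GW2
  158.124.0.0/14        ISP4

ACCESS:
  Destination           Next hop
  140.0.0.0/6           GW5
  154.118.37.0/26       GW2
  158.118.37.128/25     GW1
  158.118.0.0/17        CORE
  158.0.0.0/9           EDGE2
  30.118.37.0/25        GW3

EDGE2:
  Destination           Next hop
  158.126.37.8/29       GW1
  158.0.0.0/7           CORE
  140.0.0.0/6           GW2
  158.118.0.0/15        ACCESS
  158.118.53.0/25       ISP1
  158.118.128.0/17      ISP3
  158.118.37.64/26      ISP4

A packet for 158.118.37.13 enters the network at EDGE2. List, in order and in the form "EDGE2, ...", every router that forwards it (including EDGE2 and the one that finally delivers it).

At EDGE2: longest match for 158.118.37.13 is 158.118.0.0/15 -> ACCESS
At ACCESS: longest match for 158.118.37.13 is 158.118.0.0/17 -> CORE
At CORE: longest match for 158.118.37.13 is 158.118.32.0/21 -> directly connected

EDGE2, ACCESS, CORE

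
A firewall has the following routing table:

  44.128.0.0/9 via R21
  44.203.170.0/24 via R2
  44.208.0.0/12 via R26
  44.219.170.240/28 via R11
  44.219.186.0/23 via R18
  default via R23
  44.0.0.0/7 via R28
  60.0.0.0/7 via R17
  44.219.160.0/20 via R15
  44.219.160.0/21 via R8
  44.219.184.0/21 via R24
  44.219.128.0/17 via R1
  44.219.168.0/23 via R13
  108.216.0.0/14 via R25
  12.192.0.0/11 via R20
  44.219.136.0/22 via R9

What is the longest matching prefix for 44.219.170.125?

44.219.160.0/20

Entries matching 44.219.170.125:
  0.0.0.0/0 (default, matches everything)
  44.0.0.0/7 (44.0.0.0 - 45.255.255.255)
  44.128.0.0/9 (44.128.0.0 - 44.255.255.255)
  44.208.0.0/12 (44.208.0.0 - 44.223.255.255)
  44.219.128.0/17 (44.219.128.0 - 44.219.255.255)
  44.219.160.0/20 (44.219.160.0 - 44.219.175.255)
Most specific is 44.219.160.0/20.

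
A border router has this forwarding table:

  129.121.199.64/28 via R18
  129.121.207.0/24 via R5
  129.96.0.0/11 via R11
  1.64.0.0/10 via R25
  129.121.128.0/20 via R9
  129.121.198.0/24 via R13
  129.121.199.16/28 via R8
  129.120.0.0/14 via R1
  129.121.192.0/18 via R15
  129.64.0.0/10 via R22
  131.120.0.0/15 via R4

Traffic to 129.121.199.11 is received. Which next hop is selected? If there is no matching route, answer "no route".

R15

Routes whose prefix contains 129.121.199.11:
  129.64.0.0/10 (129.64.0.0 - 129.127.255.255) -> R22
  129.96.0.0/11 (129.96.0.0 - 129.127.255.255) -> R11
  129.120.0.0/14 (129.120.0.0 - 129.123.255.255) -> R1
  129.121.192.0/18 (129.121.192.0 - 129.121.255.255) -> R15
More-specific entries that do NOT match:
  129.121.199.64/28 (129.121.199.64 - 129.121.199.79) does not contain 129.121.199.11
  129.121.199.16/28 (129.121.199.16 - 129.121.199.31) does not contain 129.121.199.11
  129.121.207.0/24 (129.121.207.0 - 129.121.207.255) does not contain 129.121.199.11
  129.121.198.0/24 (129.121.198.0 - 129.121.198.255) does not contain 129.121.199.11
  129.121.128.0/20 (129.121.128.0 - 129.121.143.255) does not contain 129.121.199.11
Longest matching prefix is /18 -> next hop R15.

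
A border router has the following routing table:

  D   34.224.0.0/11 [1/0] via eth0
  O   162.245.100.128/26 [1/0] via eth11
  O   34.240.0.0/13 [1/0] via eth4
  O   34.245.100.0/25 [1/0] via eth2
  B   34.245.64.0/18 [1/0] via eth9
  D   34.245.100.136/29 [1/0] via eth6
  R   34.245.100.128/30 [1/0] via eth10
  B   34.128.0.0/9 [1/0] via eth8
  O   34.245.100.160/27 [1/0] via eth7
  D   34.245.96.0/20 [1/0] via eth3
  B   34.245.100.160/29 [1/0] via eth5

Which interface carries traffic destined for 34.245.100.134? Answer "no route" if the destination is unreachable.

Routes whose prefix contains 34.245.100.134:
  34.128.0.0/9 (34.128.0.0 - 34.255.255.255) -> eth8
  34.224.0.0/11 (34.224.0.0 - 34.255.255.255) -> eth0
  34.240.0.0/13 (34.240.0.0 - 34.247.255.255) -> eth4
  34.245.64.0/18 (34.245.64.0 - 34.245.127.255) -> eth9
  34.245.96.0/20 (34.245.96.0 - 34.245.111.255) -> eth3
More-specific entries that do NOT match:
  34.245.100.128/30 (34.245.100.128 - 34.245.100.131) does not contain 34.245.100.134
  34.245.100.136/29 (34.245.100.136 - 34.245.100.143) does not contain 34.245.100.134
  34.245.100.160/29 (34.245.100.160 - 34.245.100.167) does not contain 34.245.100.134
  34.245.100.160/27 (34.245.100.160 - 34.245.100.191) does not contain 34.245.100.134
  162.245.100.128/26 (162.245.100.128 - 162.245.100.191) does not contain 34.245.100.134
  34.245.100.0/25 (34.245.100.0 - 34.245.100.127) does not contain 34.245.100.134
Longest matching prefix is /20 -> interface eth3.

eth3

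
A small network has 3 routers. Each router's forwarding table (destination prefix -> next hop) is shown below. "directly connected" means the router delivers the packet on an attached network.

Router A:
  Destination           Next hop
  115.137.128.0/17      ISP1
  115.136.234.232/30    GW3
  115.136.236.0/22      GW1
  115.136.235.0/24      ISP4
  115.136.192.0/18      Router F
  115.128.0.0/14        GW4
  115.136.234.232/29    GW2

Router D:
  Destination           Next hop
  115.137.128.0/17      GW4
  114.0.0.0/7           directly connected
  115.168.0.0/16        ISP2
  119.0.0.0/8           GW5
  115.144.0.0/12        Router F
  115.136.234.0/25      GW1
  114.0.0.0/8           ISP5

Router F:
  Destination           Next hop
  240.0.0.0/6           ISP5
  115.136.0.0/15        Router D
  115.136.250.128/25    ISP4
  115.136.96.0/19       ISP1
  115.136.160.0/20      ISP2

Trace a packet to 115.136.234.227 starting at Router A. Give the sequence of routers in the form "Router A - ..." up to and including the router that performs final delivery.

Router A - Router F - Router D

At Router A: longest match for 115.136.234.227 is 115.136.192.0/18 -> Router F
At Router F: longest match for 115.136.234.227 is 115.136.0.0/15 -> Router D
At Router D: longest match for 115.136.234.227 is 114.0.0.0/7 -> directly connected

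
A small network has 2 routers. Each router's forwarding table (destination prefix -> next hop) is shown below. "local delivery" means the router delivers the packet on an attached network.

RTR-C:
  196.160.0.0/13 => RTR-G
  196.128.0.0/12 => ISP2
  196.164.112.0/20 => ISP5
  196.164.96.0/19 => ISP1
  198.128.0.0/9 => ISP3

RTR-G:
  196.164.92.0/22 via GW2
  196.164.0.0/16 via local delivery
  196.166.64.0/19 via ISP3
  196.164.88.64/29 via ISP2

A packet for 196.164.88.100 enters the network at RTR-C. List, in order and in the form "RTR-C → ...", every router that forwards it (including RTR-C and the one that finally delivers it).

At RTR-C: longest match for 196.164.88.100 is 196.160.0.0/13 -> RTR-G
At RTR-G: longest match for 196.164.88.100 is 196.164.0.0/16 -> local delivery

RTR-C → RTR-G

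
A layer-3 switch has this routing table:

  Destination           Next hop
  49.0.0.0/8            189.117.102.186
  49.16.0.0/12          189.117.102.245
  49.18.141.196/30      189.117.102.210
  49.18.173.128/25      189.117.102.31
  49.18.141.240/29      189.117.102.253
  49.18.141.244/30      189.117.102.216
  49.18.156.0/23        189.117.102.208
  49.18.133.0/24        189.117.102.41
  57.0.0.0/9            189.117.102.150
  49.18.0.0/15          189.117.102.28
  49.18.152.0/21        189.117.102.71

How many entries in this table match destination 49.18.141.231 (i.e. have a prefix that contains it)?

3

Prefixes containing 49.18.141.231:
  49.0.0.0/8 (49.0.0.0 - 49.255.255.255)
  49.16.0.0/12 (49.16.0.0 - 49.31.255.255)
  49.18.0.0/15 (49.18.0.0 - 49.19.255.255)
Total matching entries: 3.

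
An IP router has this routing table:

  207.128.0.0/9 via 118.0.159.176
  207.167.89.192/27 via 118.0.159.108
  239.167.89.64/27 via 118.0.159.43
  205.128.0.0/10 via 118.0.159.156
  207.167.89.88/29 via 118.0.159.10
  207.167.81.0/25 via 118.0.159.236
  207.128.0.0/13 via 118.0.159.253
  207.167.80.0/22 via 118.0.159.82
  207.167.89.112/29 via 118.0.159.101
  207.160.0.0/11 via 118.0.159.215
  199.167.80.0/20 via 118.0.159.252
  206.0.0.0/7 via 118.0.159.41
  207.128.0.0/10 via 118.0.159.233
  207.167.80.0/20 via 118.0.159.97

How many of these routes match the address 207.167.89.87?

5

Prefixes containing 207.167.89.87:
  206.0.0.0/7 (206.0.0.0 - 207.255.255.255)
  207.128.0.0/9 (207.128.0.0 - 207.255.255.255)
  207.128.0.0/10 (207.128.0.0 - 207.191.255.255)
  207.160.0.0/11 (207.160.0.0 - 207.191.255.255)
  207.167.80.0/20 (207.167.80.0 - 207.167.95.255)
Total matching entries: 5.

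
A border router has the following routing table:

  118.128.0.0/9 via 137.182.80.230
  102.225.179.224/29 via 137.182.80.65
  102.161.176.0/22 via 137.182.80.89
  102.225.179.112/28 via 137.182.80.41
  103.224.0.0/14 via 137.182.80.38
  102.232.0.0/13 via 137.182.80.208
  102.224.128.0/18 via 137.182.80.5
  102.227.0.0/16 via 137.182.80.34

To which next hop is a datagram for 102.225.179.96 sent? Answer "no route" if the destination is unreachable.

no route

No entry's prefix contains 102.225.179.96; there is no default route.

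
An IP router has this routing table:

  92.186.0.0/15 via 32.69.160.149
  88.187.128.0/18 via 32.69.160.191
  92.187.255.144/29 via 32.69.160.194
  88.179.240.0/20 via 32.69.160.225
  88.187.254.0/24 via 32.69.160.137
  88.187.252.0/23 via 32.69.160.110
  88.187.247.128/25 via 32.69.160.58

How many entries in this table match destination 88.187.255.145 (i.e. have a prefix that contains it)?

0

No listed prefix contains 88.187.255.145.
Total matching entries: 0.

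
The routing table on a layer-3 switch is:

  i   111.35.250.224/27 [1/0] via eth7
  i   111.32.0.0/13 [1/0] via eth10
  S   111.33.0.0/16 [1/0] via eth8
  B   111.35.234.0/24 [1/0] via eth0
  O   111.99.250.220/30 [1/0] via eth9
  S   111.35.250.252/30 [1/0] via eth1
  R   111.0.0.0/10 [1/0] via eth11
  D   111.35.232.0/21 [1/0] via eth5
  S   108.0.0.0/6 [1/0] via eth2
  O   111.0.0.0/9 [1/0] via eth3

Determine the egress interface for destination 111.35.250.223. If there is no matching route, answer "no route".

Routes whose prefix contains 111.35.250.223:
  108.0.0.0/6 (108.0.0.0 - 111.255.255.255) -> eth2
  111.0.0.0/9 (111.0.0.0 - 111.127.255.255) -> eth3
  111.0.0.0/10 (111.0.0.0 - 111.63.255.255) -> eth11
  111.32.0.0/13 (111.32.0.0 - 111.39.255.255) -> eth10
More-specific entries that do NOT match:
  111.99.250.220/30 (111.99.250.220 - 111.99.250.223) does not contain 111.35.250.223
  111.35.250.252/30 (111.35.250.252 - 111.35.250.255) does not contain 111.35.250.223
  111.35.250.224/27 (111.35.250.224 - 111.35.250.255) does not contain 111.35.250.223
  111.35.234.0/24 (111.35.234.0 - 111.35.234.255) does not contain 111.35.250.223
  111.35.232.0/21 (111.35.232.0 - 111.35.239.255) does not contain 111.35.250.223
  111.33.0.0/16 (111.33.0.0 - 111.33.255.255) does not contain 111.35.250.223
Longest matching prefix is /13 -> interface eth10.

eth10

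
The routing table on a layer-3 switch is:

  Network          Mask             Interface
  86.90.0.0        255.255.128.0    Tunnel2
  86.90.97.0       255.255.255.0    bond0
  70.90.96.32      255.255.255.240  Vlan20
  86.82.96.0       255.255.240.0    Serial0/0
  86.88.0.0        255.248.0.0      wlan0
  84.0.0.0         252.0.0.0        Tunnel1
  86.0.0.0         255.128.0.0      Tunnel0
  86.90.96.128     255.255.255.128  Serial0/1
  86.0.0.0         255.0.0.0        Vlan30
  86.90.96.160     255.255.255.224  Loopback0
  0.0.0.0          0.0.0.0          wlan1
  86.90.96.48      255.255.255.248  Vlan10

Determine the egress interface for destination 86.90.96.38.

Tunnel2

Routes whose prefix contains 86.90.96.38:
  0.0.0.0/0 (default, matches everything) -> wlan1
  84.0.0.0/6 (84.0.0.0 - 87.255.255.255) -> Tunnel1
  86.0.0.0/8 (86.0.0.0 - 86.255.255.255) -> Vlan30
  86.0.0.0/9 (86.0.0.0 - 86.127.255.255) -> Tunnel0
  86.88.0.0/13 (86.88.0.0 - 86.95.255.255) -> wlan0
  86.90.0.0/17 (86.90.0.0 - 86.90.127.255) -> Tunnel2
More-specific entries that do NOT match:
  86.90.96.48/29 (86.90.96.48 - 86.90.96.55) does not contain 86.90.96.38
  70.90.96.32/28 (70.90.96.32 - 70.90.96.47) does not contain 86.90.96.38
  86.90.96.160/27 (86.90.96.160 - 86.90.96.191) does not contain 86.90.96.38
  86.90.96.128/25 (86.90.96.128 - 86.90.96.255) does not contain 86.90.96.38
  86.90.97.0/24 (86.90.97.0 - 86.90.97.255) does not contain 86.90.96.38
  86.82.96.0/20 (86.82.96.0 - 86.82.111.255) does not contain 86.90.96.38
Longest matching prefix is /17 -> interface Tunnel2.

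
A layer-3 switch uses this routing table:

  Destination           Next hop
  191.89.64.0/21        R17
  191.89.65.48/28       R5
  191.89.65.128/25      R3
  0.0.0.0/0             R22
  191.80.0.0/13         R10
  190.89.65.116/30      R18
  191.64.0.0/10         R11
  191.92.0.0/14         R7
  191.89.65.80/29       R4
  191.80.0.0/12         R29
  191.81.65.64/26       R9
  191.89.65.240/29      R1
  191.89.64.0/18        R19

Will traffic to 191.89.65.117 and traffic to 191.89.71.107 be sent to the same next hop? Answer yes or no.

yes

191.89.65.117: longest match 191.89.64.0/21 -> R17
191.89.71.107: longest match 191.89.64.0/21 -> R17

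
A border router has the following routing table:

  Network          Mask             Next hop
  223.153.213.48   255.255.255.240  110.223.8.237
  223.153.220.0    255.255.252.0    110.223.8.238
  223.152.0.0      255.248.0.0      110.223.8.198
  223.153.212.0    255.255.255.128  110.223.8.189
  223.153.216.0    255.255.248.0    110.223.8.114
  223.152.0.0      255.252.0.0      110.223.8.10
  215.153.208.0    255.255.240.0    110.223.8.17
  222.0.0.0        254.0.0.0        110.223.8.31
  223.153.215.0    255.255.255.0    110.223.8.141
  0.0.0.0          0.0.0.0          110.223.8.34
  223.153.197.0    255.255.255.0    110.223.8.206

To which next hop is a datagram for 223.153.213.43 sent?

110.223.8.10

Routes whose prefix contains 223.153.213.43:
  0.0.0.0/0 (default, matches everything) -> 110.223.8.34
  222.0.0.0/7 (222.0.0.0 - 223.255.255.255) -> 110.223.8.31
  223.152.0.0/13 (223.152.0.0 - 223.159.255.255) -> 110.223.8.198
  223.152.0.0/14 (223.152.0.0 - 223.155.255.255) -> 110.223.8.10
More-specific entries that do NOT match:
  223.153.213.48/28 (223.153.213.48 - 223.153.213.63) does not contain 223.153.213.43
  223.153.212.0/25 (223.153.212.0 - 223.153.212.127) does not contain 223.153.213.43
  223.153.215.0/24 (223.153.215.0 - 223.153.215.255) does not contain 223.153.213.43
  223.153.197.0/24 (223.153.197.0 - 223.153.197.255) does not contain 223.153.213.43
  223.153.220.0/22 (223.153.220.0 - 223.153.223.255) does not contain 223.153.213.43
  223.153.216.0/21 (223.153.216.0 - 223.153.223.255) does not contain 223.153.213.43
  215.153.208.0/20 (215.153.208.0 - 215.153.223.255) does not contain 223.153.213.43
Longest matching prefix is /14 -> next hop 110.223.8.10.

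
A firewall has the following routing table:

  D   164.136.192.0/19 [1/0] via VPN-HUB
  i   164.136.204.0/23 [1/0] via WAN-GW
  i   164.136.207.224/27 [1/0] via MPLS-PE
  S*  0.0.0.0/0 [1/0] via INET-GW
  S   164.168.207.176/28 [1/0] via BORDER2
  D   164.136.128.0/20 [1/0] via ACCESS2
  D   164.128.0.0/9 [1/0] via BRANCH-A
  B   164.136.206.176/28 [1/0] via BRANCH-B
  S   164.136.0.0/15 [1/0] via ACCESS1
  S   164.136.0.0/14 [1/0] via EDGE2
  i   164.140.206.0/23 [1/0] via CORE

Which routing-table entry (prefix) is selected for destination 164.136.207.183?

Entries matching 164.136.207.183:
  0.0.0.0/0 (default, matches everything)
  164.128.0.0/9 (164.128.0.0 - 164.255.255.255)
  164.136.0.0/14 (164.136.0.0 - 164.139.255.255)
  164.136.0.0/15 (164.136.0.0 - 164.137.255.255)
  164.136.192.0/19 (164.136.192.0 - 164.136.223.255)
Most specific is 164.136.192.0/19.

164.136.192.0/19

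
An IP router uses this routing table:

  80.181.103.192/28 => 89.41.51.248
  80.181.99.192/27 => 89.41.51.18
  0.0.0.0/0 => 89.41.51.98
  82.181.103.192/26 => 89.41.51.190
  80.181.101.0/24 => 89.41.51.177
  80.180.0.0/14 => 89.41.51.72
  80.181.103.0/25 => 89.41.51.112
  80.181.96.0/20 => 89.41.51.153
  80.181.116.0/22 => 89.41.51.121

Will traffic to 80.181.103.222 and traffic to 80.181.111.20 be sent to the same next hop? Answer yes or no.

80.181.103.222: longest match 80.181.96.0/20 -> 89.41.51.153
80.181.111.20: longest match 80.181.96.0/20 -> 89.41.51.153

yes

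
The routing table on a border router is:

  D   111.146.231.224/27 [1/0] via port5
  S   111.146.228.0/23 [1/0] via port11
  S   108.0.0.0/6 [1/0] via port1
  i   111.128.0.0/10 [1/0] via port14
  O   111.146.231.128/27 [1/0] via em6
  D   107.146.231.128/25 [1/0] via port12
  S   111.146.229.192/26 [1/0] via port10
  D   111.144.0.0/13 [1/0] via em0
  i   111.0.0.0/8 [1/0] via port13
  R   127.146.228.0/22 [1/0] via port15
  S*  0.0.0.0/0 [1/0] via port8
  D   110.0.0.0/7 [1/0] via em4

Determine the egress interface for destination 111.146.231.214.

Routes whose prefix contains 111.146.231.214:
  0.0.0.0/0 (default, matches everything) -> port8
  108.0.0.0/6 (108.0.0.0 - 111.255.255.255) -> port1
  110.0.0.0/7 (110.0.0.0 - 111.255.255.255) -> em4
  111.0.0.0/8 (111.0.0.0 - 111.255.255.255) -> port13
  111.128.0.0/10 (111.128.0.0 - 111.191.255.255) -> port14
  111.144.0.0/13 (111.144.0.0 - 111.151.255.255) -> em0
More-specific entries that do NOT match:
  111.146.231.224/27 (111.146.231.224 - 111.146.231.255) does not contain 111.146.231.214
  111.146.231.128/27 (111.146.231.128 - 111.146.231.159) does not contain 111.146.231.214
  111.146.229.192/26 (111.146.229.192 - 111.146.229.255) does not contain 111.146.231.214
  107.146.231.128/25 (107.146.231.128 - 107.146.231.255) does not contain 111.146.231.214
  111.146.228.0/23 (111.146.228.0 - 111.146.229.255) does not contain 111.146.231.214
  127.146.228.0/22 (127.146.228.0 - 127.146.231.255) does not contain 111.146.231.214
Longest matching prefix is /13 -> interface em0.

em0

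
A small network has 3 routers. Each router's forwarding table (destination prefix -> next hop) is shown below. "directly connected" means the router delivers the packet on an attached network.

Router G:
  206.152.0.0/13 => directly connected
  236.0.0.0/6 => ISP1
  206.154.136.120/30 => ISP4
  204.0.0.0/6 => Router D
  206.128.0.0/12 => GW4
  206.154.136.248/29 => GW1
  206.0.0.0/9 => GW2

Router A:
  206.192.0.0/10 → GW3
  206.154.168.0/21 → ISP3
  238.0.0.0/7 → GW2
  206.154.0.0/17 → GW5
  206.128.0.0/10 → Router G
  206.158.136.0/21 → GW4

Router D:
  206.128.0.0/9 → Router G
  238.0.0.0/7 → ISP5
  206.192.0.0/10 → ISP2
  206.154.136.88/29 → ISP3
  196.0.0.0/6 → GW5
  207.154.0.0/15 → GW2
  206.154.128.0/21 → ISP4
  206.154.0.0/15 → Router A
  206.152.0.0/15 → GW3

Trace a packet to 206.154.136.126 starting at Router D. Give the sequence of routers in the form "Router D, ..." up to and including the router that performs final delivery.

At Router D: longest match for 206.154.136.126 is 206.154.0.0/15 -> Router A
At Router A: longest match for 206.154.136.126 is 206.128.0.0/10 -> Router G
At Router G: longest match for 206.154.136.126 is 206.152.0.0/13 -> directly connected

Router D, Router A, Router G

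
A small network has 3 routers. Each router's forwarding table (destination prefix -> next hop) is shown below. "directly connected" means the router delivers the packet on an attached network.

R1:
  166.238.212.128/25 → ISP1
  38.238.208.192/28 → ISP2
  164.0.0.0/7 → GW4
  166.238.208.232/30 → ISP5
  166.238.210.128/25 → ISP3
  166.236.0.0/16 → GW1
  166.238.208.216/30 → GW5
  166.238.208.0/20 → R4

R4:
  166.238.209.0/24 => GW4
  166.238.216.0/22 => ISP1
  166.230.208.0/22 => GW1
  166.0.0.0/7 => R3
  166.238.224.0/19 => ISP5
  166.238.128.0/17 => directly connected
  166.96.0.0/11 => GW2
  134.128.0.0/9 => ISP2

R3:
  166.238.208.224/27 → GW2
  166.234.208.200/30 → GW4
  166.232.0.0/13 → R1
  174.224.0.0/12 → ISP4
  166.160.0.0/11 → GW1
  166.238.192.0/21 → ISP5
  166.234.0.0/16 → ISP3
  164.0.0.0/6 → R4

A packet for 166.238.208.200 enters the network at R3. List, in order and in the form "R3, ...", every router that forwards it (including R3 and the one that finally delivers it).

R3, R1, R4

At R3: longest match for 166.238.208.200 is 166.232.0.0/13 -> R1
At R1: longest match for 166.238.208.200 is 166.238.208.0/20 -> R4
At R4: longest match for 166.238.208.200 is 166.238.128.0/17 -> directly connected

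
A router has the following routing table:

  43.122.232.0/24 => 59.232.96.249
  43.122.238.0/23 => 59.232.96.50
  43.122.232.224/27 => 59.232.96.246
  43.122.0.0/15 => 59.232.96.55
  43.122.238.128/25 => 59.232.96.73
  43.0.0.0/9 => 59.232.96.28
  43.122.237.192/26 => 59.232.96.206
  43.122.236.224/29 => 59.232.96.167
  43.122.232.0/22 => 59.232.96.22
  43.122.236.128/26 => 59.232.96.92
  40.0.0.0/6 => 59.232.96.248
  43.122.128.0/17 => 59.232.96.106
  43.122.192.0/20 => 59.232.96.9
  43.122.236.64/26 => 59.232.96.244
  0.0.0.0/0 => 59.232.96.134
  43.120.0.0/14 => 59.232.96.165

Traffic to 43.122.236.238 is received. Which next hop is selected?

Routes whose prefix contains 43.122.236.238:
  0.0.0.0/0 (default, matches everything) -> 59.232.96.134
  40.0.0.0/6 (40.0.0.0 - 43.255.255.255) -> 59.232.96.248
  43.0.0.0/9 (43.0.0.0 - 43.127.255.255) -> 59.232.96.28
  43.120.0.0/14 (43.120.0.0 - 43.123.255.255) -> 59.232.96.165
  43.122.0.0/15 (43.122.0.0 - 43.123.255.255) -> 59.232.96.55
  43.122.128.0/17 (43.122.128.0 - 43.122.255.255) -> 59.232.96.106
More-specific entries that do NOT match:
  43.122.236.224/29 (43.122.236.224 - 43.122.236.231) does not contain 43.122.236.238
  43.122.232.224/27 (43.122.232.224 - 43.122.232.255) does not contain 43.122.236.238
  43.122.237.192/26 (43.122.237.192 - 43.122.237.255) does not contain 43.122.236.238
  43.122.236.128/26 (43.122.236.128 - 43.122.236.191) does not contain 43.122.236.238
  43.122.236.64/26 (43.122.236.64 - 43.122.236.127) does not contain 43.122.236.238
  43.122.238.128/25 (43.122.238.128 - 43.122.238.255) does not contain 43.122.236.238
  43.122.232.0/24 (43.122.232.0 - 43.122.232.255) does not contain 43.122.236.238
  43.122.238.0/23 (43.122.238.0 - 43.122.239.255) does not contain 43.122.236.238
  43.122.232.0/22 (43.122.232.0 - 43.122.235.255) does not contain 43.122.236.238
  43.122.192.0/20 (43.122.192.0 - 43.122.207.255) does not contain 43.122.236.238
Longest matching prefix is /17 -> next hop 59.232.96.106.

59.232.96.106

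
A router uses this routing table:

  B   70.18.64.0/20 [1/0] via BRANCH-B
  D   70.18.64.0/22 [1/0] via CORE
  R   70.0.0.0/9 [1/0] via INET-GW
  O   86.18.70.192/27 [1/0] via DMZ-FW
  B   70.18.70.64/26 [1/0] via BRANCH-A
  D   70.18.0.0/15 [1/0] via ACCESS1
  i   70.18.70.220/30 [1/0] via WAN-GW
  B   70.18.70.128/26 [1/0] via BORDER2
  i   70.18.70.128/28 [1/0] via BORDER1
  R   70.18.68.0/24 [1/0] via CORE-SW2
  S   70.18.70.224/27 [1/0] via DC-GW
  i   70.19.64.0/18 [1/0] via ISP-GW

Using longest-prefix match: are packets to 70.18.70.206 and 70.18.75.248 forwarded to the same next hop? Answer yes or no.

70.18.70.206: longest match 70.18.64.0/20 -> BRANCH-B
70.18.75.248: longest match 70.18.64.0/20 -> BRANCH-B

yes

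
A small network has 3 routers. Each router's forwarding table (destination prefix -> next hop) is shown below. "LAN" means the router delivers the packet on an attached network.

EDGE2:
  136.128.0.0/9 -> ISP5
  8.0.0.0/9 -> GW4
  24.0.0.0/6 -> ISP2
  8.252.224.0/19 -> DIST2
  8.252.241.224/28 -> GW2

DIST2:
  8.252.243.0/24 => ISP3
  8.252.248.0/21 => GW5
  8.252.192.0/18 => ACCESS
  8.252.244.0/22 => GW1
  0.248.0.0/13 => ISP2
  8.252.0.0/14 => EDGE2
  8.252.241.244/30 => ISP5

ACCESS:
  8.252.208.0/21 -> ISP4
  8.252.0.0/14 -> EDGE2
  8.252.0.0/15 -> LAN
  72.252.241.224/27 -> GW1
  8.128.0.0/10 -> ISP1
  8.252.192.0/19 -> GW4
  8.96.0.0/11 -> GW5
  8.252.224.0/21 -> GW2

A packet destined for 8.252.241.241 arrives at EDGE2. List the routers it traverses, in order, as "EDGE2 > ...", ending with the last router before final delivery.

At EDGE2: longest match for 8.252.241.241 is 8.252.224.0/19 -> DIST2
At DIST2: longest match for 8.252.241.241 is 8.252.192.0/18 -> ACCESS
At ACCESS: longest match for 8.252.241.241 is 8.252.0.0/15 -> LAN

EDGE2 > DIST2 > ACCESS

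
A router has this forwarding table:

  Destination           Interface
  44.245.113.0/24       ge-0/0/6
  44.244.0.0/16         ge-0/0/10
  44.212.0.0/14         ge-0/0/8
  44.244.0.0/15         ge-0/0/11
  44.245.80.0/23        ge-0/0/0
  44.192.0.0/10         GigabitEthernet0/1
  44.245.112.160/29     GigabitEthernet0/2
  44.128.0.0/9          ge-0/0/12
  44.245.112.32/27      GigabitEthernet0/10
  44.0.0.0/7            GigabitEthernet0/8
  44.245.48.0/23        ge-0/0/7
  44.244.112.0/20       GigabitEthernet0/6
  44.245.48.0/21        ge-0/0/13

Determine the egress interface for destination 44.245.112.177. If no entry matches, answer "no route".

ge-0/0/11

Routes whose prefix contains 44.245.112.177:
  44.0.0.0/7 (44.0.0.0 - 45.255.255.255) -> GigabitEthernet0/8
  44.128.0.0/9 (44.128.0.0 - 44.255.255.255) -> ge-0/0/12
  44.192.0.0/10 (44.192.0.0 - 44.255.255.255) -> GigabitEthernet0/1
  44.244.0.0/15 (44.244.0.0 - 44.245.255.255) -> ge-0/0/11
More-specific entries that do NOT match:
  44.245.112.160/29 (44.245.112.160 - 44.245.112.167) does not contain 44.245.112.177
  44.245.112.32/27 (44.245.112.32 - 44.245.112.63) does not contain 44.245.112.177
  44.245.113.0/24 (44.245.113.0 - 44.245.113.255) does not contain 44.245.112.177
  44.245.80.0/23 (44.245.80.0 - 44.245.81.255) does not contain 44.245.112.177
  44.245.48.0/23 (44.245.48.0 - 44.245.49.255) does not contain 44.245.112.177
  44.245.48.0/21 (44.245.48.0 - 44.245.55.255) does not contain 44.245.112.177
  44.244.112.0/20 (44.244.112.0 - 44.244.127.255) does not contain 44.245.112.177
  44.244.0.0/16 (44.244.0.0 - 44.244.255.255) does not contain 44.245.112.177
Longest matching prefix is /15 -> interface ge-0/0/11.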